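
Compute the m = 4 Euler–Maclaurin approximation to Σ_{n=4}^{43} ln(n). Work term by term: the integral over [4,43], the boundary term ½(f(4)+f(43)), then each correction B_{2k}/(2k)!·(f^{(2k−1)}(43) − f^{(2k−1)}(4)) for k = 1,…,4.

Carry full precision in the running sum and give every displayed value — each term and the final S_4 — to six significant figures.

∫_4^43 ln(x) dx evaluates to 117.186.
Boundary: ½(f(4) + f(43)) = ½(1.38629 + 3.76120) = 2.57375.
Running total after boundary: 119.760.
k=1: B_{2}/(2)! × [f^{(1)}(43) − f^{(1)}(4)] = 1/12 × (0.0232558 − 0.250000) = -0.0188953.
Running total after k=1: 119.741.
k=2: B_{4}/(4)! × [f^{(3)}(43) − f^{(3)}(4)] = −1/720 × (2.51550e-05 − 0.0312500) = 4.33678e-05.
Running total after k=2: 119.741.
k=3: B_{6}/(6)! × [f^{(5)}(43) − f^{(5)}(4)] = 1/30240 × (1.63256e-07 − 0.0234375) = -7.75044e-07.
Running total after k=3: 119.741.
k=4: B_{8}/(8)! × [f^{(7)}(43) − f^{(7)}(4)] = −1/1209600 × (2.64883e-09 − 0.0439453) = 3.63304e-08.

S_4 ≈ 119.741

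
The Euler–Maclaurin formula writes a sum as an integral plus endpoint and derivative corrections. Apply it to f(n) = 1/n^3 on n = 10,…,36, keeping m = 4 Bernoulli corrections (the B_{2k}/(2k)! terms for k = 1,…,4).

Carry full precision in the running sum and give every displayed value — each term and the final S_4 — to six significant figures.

The integral term ∫_10^36 1/x^3 dx = 0.00461420.
Endpoint term: (f(10) + f(36))/2 = (0.00100000 + 2.14335e-05)/2 = 0.000510717.
Integral + boundary = 0.00512491.
Correction k=1: B_{2}/2! · (f^{(1)}(36) − f^{(1)}(10)) = 1/12 · (-1.78612e-06 − (-0.000300000)) = 2.48512e-05.
Running total after k=1: 0.00514977.
Correction k=2: B_{4}/4! · (f^{(3)}(36) − f^{(3)}(10)) = −1/720 · (-2.75636e-08 − (-6.00000e-05)) = -8.32951e-08.
Running total after k=2: 0.00514968.
Correction k=3: B_{6}/6! · (f^{(5)}(36) − f^{(5)}(10)) = 1/30240 · (-8.93265e-10 − (-2.52000e-05)) = 8.33304e-10.
Running total after k=3: 0.00514968.
Correction k=4: B_{8}/8! · (f^{(7)}(36) − f^{(7)}(10)) = −1/1209600 · (-4.96259e-11 − (-1.81440e-05)) = -1.50000e-11.

S_4 ≈ 0.00514968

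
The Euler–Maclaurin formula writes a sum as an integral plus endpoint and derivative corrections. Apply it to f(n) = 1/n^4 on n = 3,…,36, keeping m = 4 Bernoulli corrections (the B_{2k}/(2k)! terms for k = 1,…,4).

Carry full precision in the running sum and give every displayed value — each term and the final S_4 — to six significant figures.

∫_3^36 1/x^4 dx evaluates to 0.0123385.
Endpoint term: (f(3) + f(36))/2 = (0.0123457 + 5.95374e-07)/2 = 0.00617314.
Running total after boundary: 0.0185117.
Correction k=1: B_{2}/2! · (f^{(1)}(36) − f^{(1)}(3)) = 1/12 · (-6.61527e-08 − (-0.0164609)) = 0.00137174.
Partial sum through k=1: 0.0198834.
Correction k=2: B_{4}/4! · (f^{(3)}(36) − f^{(3)}(3)) = −1/720 · (-1.53131e-09 − (-0.0548697)) = -7.62079e-05.
Partial sum through k=2: 0.0198072.
Correction k=3: B_{6}/6! · (f^{(5)}(36) − f^{(5)}(3)) = 1/30240 · (-6.61678e-11 − (-0.341411)) = 1.12901e-05.
Partial sum through k=3: 0.0198185.
Correction k=4: B_{8}/8! · (f^{(7)}(36) − f^{(7)}(3)) = −1/1209600 · (-4.59499e-12 − (-3.41411)) = -2.82251e-06.

S_4 ≈ 0.0198157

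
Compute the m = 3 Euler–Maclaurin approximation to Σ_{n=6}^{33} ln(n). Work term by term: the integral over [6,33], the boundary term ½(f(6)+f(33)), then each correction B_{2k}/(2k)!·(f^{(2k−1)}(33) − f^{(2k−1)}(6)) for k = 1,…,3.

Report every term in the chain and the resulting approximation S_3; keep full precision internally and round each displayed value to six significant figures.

S_3 ≈ 80.2670

The integral term ∫_6^33 ln(x) dx = 77.6342.
½[f(6) + f(33)] = ½[1.79176 + 3.49651] = 2.64413.
Integral + boundary = 80.2783.
Correction k=1: B_{2}/2! · (f^{(1)}(33) − f^{(1)}(6)) = 1/12 · (0.0303030 − 0.166667) = -0.0113636.
Running total after k=1: 80.2670.
Correction k=2: B_{4}/4! · (f^{(3)}(33) − f^{(3)}(6)) = −1/720 · (5.56529e-05 − 0.00925926) = 1.27828e-05.
Running total after k=2: 80.2670.
Correction k=3: B_{6}/6! · (f^{(5)}(33) − f^{(5)}(6)) = 1/30240 · (6.13256e-07 − 0.00308642) = -1.02044e-07.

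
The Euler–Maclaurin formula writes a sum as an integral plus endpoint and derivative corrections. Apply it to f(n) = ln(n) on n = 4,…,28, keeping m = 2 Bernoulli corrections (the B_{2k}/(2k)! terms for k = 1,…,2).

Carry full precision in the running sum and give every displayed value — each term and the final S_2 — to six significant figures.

Integral: ∫_4^28 ln(x) dx = 63.7565.
½[f(4) + f(28)] = ½[1.38629 + 3.33220] = 2.35925.
Integral + boundary = 66.1158.
Order-1 term: 1/12 · (0.0357143 − 0.250000) = -0.0178571.
Partial sum through k=1: 66.0979.
Order-2 term: −1/720 · (9.11079e-05 − 0.0312500) = 4.32762e-05.

S_2 ≈ 66.0980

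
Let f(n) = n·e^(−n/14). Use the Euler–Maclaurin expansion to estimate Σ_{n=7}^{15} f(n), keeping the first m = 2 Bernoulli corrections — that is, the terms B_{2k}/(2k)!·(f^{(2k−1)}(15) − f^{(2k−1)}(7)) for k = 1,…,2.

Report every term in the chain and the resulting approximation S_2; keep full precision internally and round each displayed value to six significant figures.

S_2 ≈ 43.9218

Integral: ∫_7^15 x·e^(−x/14) dx = 39.2574.
Boundary: ½(f(7) + f(15)) = ½(4.24571 + 5.13778) = 4.69175.
Running total after boundary: 43.9491.
Order-1 term: 1/12 · (-0.0244656 − 0.303265) = -0.0273109.
After k=1: 43.9218.
Order-2 term: −1/720 · (0.00337027 − 0.00773636) = 6.06402e-06.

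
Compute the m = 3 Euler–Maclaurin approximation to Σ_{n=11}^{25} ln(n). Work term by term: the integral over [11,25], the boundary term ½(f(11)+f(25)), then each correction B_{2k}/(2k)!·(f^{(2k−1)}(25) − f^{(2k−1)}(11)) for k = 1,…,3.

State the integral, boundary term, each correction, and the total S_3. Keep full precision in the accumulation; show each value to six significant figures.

S_3 ≈ 42.8992

∫_11^25 ln(x) dx evaluates to 40.0950.
Endpoint term: (f(11) + f(25))/2 = (2.39790 + 3.21888)/2 = 2.80839.
Integral + boundary = 42.9034.
k=1: B_{2}/(2)! × [f^{(1)}(25) − f^{(1)}(11)] = 1/12 × (0.0400000 − 0.0909091) = -0.00424242.
Partial sum through k=1: 42.8992.
k=2: B_{4}/(4)! × [f^{(3)}(25) − f^{(3)}(11)] = −1/720 × (0.000128000 − 0.00150263) = 1.90921e-06.
Partial sum through k=2: 42.8992.
k=3: B_{6}/(6)! × [f^{(5)}(25) − f^{(5)}(11)] = 1/30240 × (2.45760e-06 − 0.000149021) = -4.84668e-09.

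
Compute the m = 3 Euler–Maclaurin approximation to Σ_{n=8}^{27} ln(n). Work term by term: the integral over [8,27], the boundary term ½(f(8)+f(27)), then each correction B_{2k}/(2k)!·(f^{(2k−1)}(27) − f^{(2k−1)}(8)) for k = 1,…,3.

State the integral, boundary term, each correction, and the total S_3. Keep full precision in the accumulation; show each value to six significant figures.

S_3 ≈ 56.0324

Integral: ∫_8^27 ln(x) dx = 53.3521.
Boundary: ½(f(8) + f(27)) = ½(2.07944 + 3.29584) = 2.68764.
Integral + boundary = 56.0397.
k=1: B_{2}/(2)! × [f^{(1)}(27) − f^{(1)}(8)] = 1/12 × (0.0370370 − 0.125000) = -0.00733025.
Partial sum through k=1: 56.0324.
k=2: B_{4}/(4)! × [f^{(3)}(27) − f^{(3)}(8)] = −1/720 × (0.000101611 − 0.00390625) = 5.28422e-06.
Partial sum through k=2: 56.0324.
k=3: B_{6}/(6)! × [f^{(5)}(27) − f^{(5)}(8)] = 1/30240 × (1.67260e-06 − 0.000732422) = -2.41650e-08.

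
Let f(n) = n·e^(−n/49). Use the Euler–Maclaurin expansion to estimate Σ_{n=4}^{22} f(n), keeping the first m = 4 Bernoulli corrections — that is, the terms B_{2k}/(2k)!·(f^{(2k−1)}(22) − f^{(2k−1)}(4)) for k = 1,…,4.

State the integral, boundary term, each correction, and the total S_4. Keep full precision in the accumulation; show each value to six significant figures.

S_4 ≈ 181.672

Integral: ∫_4^22 x·e^(−x/49) dx = 172.849.
Boundary: ½(f(4) + f(22)) = ½(3.68644 + 14.0421) = 8.86429.
So far: 181.714.
k=1: B_{2}/(2)! × [f^{(1)}(22) − f^{(1)}(4)] = 1/12 × (0.351705 − 0.846377) = -0.0412227.
Running total after k=1: 181.672.
k=2: B_{4}/(4)! × [f^{(3)}(22) − f^{(3)}(4)] = −1/720 × (0.000678160 − 0.00112020) = 6.13943e-07.
Running total after k=2: 181.672.
k=3: B_{6}/(6)! × [f^{(5)}(22) − f^{(5)}(4)] = 1/30240 × (5.03889e-07 − 7.86292e-07) = -9.33873e-12.
Running total after k=3: 181.672.
k=4: B_{8}/(8)! × [f^{(7)}(22) − f^{(7)}(4)] = −1/1209600 × (3.02095e-10 − 4.60654e-10) = 1.31084e-16.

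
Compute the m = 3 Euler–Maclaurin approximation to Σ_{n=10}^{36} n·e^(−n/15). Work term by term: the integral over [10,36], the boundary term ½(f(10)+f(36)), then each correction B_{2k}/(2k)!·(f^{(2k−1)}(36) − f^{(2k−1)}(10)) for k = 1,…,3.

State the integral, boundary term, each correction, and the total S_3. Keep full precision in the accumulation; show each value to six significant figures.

S_3 ≈ 127.307

The integral term ∫_10^36 x·e^(−x/15) dx = 123.132.
Endpoint term: (f(10) + f(36))/2 = (5.13417 + 3.26585)/2 = 4.20001.
Integral + boundary = 127.332.
k=1: B_{2}/(2)! × [f^{(1)}(36) − f^{(1)}(10)] = 1/12 × (-0.127005 − 0.171139) = -0.0248453.
Running total after k=1: 127.307.
k=2: B_{4}/(4)! × [f^{(3)}(36) − f^{(3)}(10)] = −1/720 × (0.000241915 − 0.00532433) = 7.05890e-06.
Running total after k=2: 127.307.
k=3: B_{6}/(6)! × [f^{(5)}(36) − f^{(5)}(10)] = 1/30240 × (4.65909e-06 − 4.39468e-05) = -1.29920e-09.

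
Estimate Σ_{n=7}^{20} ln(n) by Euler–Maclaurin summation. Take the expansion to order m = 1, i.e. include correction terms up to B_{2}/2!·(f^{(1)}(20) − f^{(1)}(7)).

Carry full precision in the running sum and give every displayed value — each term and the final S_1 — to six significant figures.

S_1 ≈ 35.7564

The integral term ∫_7^20 ln(x) dx = 33.2933.
Boundary: ½(f(7) + f(20)) = ½(1.94591 + 2.99573) = 2.47082.
So far: 35.7641.
Correction k=1: B_{2}/2! · (f^{(1)}(20) − f^{(1)}(7)) = 1/12 · (0.0500000 − 0.142857) = -0.00773810.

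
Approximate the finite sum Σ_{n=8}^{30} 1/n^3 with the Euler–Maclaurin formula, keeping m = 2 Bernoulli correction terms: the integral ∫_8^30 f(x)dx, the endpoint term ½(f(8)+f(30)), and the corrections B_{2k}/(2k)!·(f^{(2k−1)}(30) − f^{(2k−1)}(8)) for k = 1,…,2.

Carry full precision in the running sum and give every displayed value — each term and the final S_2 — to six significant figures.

Integral: ∫_8^30 1/x^3 dx = 0.00725694.
Boundary: ½(f(8) + f(30)) = ½(0.00195312 + 3.70370e-05) = 0.000995081.
Integral + boundary = 0.00825203.
Correction k=1: B_{2}/2! · (f^{(1)}(30) − f^{(1)}(8)) = 1/12 · (-3.70370e-06 − (-0.000732422)) = 6.07265e-05.
Partial sum through k=1: 0.00831275.
Correction k=2: B_{4}/4! · (f^{(3)}(30) − f^{(3)}(8)) = −1/720 · (-8.23045e-08 − (-0.000228882)) = -3.17777e-07.

S_2 ≈ 0.00831243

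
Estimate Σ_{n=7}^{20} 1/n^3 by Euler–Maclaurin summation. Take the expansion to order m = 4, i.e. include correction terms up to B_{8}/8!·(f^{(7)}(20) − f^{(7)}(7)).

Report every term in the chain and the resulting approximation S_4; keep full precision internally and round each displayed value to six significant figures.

The integral term ∫_7^20 1/x^3 dx = 0.00895408.
½[f(7) + f(20)] = ½[0.00291545 + 0.000125000] = 0.00152023.
Integral + boundary = 0.0104743.
Correction k=1: B_{2}/2! · (f^{(1)}(20) − f^{(1)}(7)) = 1/12 · (-1.87500e-05 − (-0.00124948)) = 0.000102561.
Running total after k=1: 0.0105769.
Correction k=2: B_{4}/4! · (f^{(3)}(20) − f^{(3)}(7)) = −1/720 · (-9.37500e-07 − (-0.000509992)) = -7.07020e-07.
Running total after k=2: 0.0105762.
Correction k=3: B_{6}/6! · (f^{(5)}(20) − f^{(5)}(7)) = 1/30240 · (-9.84375e-08 − (-0.000437136)) = 1.44523e-08.
Running total after k=3: 0.0105762.
Correction k=4: B_{8}/8! · (f^{(7)}(20) − f^{(7)}(7)) = −1/1209600 · (-1.77188e-08 − (-0.000642322)) = -5.31005e-10.

S_4 ≈ 0.0105762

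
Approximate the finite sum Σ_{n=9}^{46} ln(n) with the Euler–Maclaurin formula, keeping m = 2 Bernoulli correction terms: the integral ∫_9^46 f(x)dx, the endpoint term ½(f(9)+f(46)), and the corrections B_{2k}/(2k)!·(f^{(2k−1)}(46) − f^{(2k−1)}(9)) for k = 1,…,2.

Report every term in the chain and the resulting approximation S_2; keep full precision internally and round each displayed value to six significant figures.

The integral term ∫_9^46 ln(x) dx = 119.342.
Endpoint term: (f(9) + f(46))/2 = (2.19722 + 3.82864)/2 = 3.01293.
Running total after boundary: 122.355.
k=1: B_{2}/(2)! × [f^{(1)}(46) − f^{(1)}(9)] = 1/12 × (0.0217391 − 0.111111) = -0.00744767.
Partial sum through k=1: 122.348.
k=2: B_{4}/(4)! × [f^{(3)}(46) − f^{(3)}(9)] = −1/720 × (2.05474e-05 − 0.00274348) = 3.78186e-06.

S_2 ≈ 122.348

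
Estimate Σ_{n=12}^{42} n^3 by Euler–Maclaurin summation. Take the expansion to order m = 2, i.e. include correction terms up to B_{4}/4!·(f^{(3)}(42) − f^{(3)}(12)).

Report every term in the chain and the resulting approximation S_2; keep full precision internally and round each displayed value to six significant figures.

Integral: ∫_12^42 x^3 dx = 772740.
½[f(12) + f(42)] = ½[1728.00 + 74088.0] = 37908.0.
Running total after boundary: 810648.
k=1: B_{2}/(2)! × [f^{(1)}(42) − f^{(1)}(12)] = 1/12 × (5292.00 − 432.000) = 405.000.
Running total after k=1: 811053.
k=2: B_{4}/(4)! × [f^{(3)}(42) − f^{(3)}(12)] = −1/720 × (6.00000 − 6.00000) = 0.00000.

S_2 ≈ 811053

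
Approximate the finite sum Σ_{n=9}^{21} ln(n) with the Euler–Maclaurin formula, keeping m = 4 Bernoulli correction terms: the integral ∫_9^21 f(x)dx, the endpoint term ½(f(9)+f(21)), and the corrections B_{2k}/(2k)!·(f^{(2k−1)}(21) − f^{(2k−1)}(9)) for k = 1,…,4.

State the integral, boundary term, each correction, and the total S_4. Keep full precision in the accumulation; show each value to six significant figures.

∫_9^21 ln(x) dx evaluates to 32.1599.
Boundary: ½(f(9) + f(21)) = ½(2.19722 + 3.04452) = 2.62087.
Running total after boundary: 34.7808.
Order-1 term: 1/12 · (0.0476190 − 0.111111) = -0.00529101.
Running total after k=1: 34.7755.
Order-2 term: −1/720 · (0.000215959 − 0.00274348) = 3.51045e-06.
Running total after k=2: 34.7755.
Order-3 term: 1/30240 · (5.87645e-06 − 0.000406442) = -1.32462e-08.
Running total after k=3: 34.7755.
Order-4 term: −1/1209600 · (3.99758e-07 − 0.000150534) = 1.24119e-10.

S_4 ≈ 34.7755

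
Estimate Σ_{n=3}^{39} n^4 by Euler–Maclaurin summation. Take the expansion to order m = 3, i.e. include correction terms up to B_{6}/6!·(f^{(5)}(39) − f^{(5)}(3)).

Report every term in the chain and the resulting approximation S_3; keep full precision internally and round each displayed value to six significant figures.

∫_3^39 x^4 dx evaluates to 1.80448e+07.
½[f(3) + f(39)] = ½[81.0000 + 2.31344e+06] = 1.15676e+06.
So far: 1.92016e+07.
Correction k=1: B_{2}/2! · (f^{(1)}(39) − f^{(1)}(3)) = 1/12 · (237276 − 108.000) = 19764.0.
Running total after k=1: 1.92213e+07.
Correction k=2: B_{4}/4! · (f^{(3)}(39) − f^{(3)}(3)) = −1/720 · (936.000 − 72.0000) = -1.20000.
Running total after k=2: 1.92213e+07.
Correction k=3: B_{6}/6! · (f^{(5)}(39) − f^{(5)}(3)) = 1/30240 · (0.00000 − 0.00000) = 0.00000.

S_3 ≈ 1.92213e+07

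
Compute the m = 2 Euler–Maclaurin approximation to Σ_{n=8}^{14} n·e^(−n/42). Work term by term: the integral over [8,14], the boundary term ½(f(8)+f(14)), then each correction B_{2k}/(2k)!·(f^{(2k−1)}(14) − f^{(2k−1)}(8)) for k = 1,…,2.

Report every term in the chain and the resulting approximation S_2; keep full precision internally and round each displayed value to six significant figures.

The integral term ∫_8^14 x·e^(−x/42) dx = 50.5058.
½[f(8) + f(14)] = ½[6.61252 + 10.0314] = 8.32198.
Running total after boundary: 58.8278.
Correction k=1: B_{2}/2! · (f^{(1)}(14) − f^{(1)}(8)) = 1/12 · (0.477688 − 0.669124) = -0.0159531.
After k=1: 58.8118.
Correction k=2: B_{4}/4! · (f^{(3)}(14) − f^{(3)}(8)) = −1/720 · (0.00108319 − 0.00131647) = 3.23999e-07.

S_2 ≈ 58.8118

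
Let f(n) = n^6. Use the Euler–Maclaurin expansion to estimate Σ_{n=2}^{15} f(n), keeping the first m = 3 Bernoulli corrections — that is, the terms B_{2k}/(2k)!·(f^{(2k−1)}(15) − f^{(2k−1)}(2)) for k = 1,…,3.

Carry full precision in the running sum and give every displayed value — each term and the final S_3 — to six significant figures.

The integral term ∫_2^15 x^6 dx = 2.44085e+07.
Endpoint term: (f(2) + f(15))/2 = (64.0000 + 1.13906e+07)/2 = 5.69534e+06.
Running total after boundary: 3.01038e+07.
Correction k=1: B_{2}/2! · (f^{(1)}(15) − f^{(1)}(2)) = 1/12 · (4.55625e+06 − 192.000) = 379672.
Partial sum through k=1: 3.04835e+07.
Correction k=2: B_{4}/4! · (f^{(3)}(15) − f^{(3)}(2)) = −1/720 · (405000 − 960.000) = -561.167.
Partial sum through k=2: 3.04829e+07.
Correction k=3: B_{6}/6! · (f^{(5)}(15) − f^{(5)}(2)) = 1/30240 · (10800.0 − 1440.00) = 0.309524.

S_3 ≈ 3.04829e+07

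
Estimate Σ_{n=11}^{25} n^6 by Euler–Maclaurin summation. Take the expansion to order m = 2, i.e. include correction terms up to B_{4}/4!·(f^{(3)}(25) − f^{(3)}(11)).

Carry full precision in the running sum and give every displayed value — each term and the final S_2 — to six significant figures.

S_2 ≈ 9.96903e+08

Integral: ∫_11^25 x^6 dx = 8.69147e+08.
Boundary: ½(f(11) + f(25)) = ½(1.77156e+06 + 2.44141e+08) = 1.22956e+08.
Running total after boundary: 9.92103e+08.
k=1: B_{2}/(2)! × [f^{(1)}(25) − f^{(1)}(11)] = 1/12 × (5.85938e+07 − 966306) = 4.80229e+06.
Partial sum through k=1: 9.96905e+08.
k=2: B_{4}/(4)! × [f^{(3)}(25) − f^{(3)}(11)] = −1/720 × (1.87500e+06 − 159720) = -2382.33.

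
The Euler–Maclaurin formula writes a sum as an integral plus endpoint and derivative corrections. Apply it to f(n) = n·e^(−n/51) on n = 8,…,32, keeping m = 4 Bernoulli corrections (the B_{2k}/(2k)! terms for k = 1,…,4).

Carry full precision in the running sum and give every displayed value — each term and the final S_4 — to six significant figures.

Integral: ∫_8^32 x·e^(−x/51) dx = 311.942.
½[f(8) + f(32)] = ½[6.83857 + 17.0864] = 11.9625.
Running total after boundary: 323.905.
Correction k=1: B_{2}/2! · (f^{(1)}(32) − f^{(1)}(8)) = 1/12 · (0.198923 − 0.720732) = -0.0434841.
After k=1: 323.861.
Correction k=2: B_{4}/4! · (f^{(3)}(32) − f^{(3)}(8)) = −1/720 · (0.000487053 − 0.000934400) = 6.21315e-07.
After k=2: 323.861.
Correction k=3: B_{6}/6! · (f^{(5)}(32) − f^{(5)}(8)) = 1/30240 · (3.45108e-07 − 6.11958e-07) = -8.82438e-12.
After k=3: 323.861.
Correction k=4: B_{8}/8! · (f^{(7)}(32) − f^{(7)}(8)) = −1/1209600 · (1.93372e-10 − 3.32437e-10) = 1.14968e-16.

S_4 ≈ 323.861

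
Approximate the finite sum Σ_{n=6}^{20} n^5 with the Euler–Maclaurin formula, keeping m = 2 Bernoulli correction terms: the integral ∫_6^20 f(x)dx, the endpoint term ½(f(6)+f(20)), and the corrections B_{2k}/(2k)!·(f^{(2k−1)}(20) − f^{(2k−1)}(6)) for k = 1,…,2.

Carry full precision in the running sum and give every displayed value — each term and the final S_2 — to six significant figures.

Integral: ∫_6^20 x^5 dx = 1.06589e+07.
½[f(6) + f(20)] = ½[7776.00 + 3.20000e+06] = 1.60389e+06.
So far: 1.22628e+07.
k=1: B_{2}/(2)! × [f^{(1)}(20) − f^{(1)}(6)] = 1/12 × (800000 − 6480.00) = 66126.7.
After k=1: 1.23289e+07.
k=2: B_{4}/(4)! × [f^{(3)}(20) − f^{(3)}(6)] = −1/720 × (24000.0 − 2160.00) = -30.3333.

S_2 ≈ 1.23289e+07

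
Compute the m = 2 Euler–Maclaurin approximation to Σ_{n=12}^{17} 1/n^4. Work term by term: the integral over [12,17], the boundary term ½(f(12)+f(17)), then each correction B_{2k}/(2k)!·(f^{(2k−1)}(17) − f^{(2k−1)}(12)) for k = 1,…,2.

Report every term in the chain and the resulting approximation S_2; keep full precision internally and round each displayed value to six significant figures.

S_2 ≈ 0.000156254

The integral term ∫_12^17 1/x^4 dx = 0.000125054.
½[f(12) + f(17)] = ½[4.82253e-05 + 1.19730e-05] = 3.00992e-05.
Running total after boundary: 0.000155153.
k=1: B_{2}/(2)! × [f^{(1)}(17) − f^{(1)}(12)] = 1/12 × (-2.81719e-06 − (-1.60751e-05)) = 1.10483e-06.
Running total after k=1: 0.000156258.
k=2: B_{4}/(4)! × [f^{(3)}(17) − f^{(3)}(12)] = −1/720 × (-2.92441e-07 − (-3.34898e-06)) = -4.24519e-09.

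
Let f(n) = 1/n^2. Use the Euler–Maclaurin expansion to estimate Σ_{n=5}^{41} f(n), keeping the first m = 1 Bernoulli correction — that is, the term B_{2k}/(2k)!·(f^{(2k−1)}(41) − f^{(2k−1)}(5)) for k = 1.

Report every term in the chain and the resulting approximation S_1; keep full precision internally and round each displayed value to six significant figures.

S_1 ≈ 0.197238

Integral: ∫_5^41 1/x^2 dx = 0.175610.
Endpoint term: (f(5) + f(41))/2 = (0.0400000 + 0.000594884)/2 = 0.0202974.
Integral + boundary = 0.195907.
k=1: B_{2}/(2)! × [f^{(1)}(41) − f^{(1)}(5)] = 1/12 × (-2.90187e-05 − (-0.0160000)) = 0.00133092.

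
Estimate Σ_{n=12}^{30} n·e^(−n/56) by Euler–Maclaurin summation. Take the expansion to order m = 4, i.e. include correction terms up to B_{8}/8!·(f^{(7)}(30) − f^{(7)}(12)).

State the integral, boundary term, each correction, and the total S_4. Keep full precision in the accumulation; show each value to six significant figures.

S_4 ≈ 268.526

∫_12^30 x·e^(−x/56) dx evaluates to 254.935.
Boundary: ½(f(12) + f(30)) = ½(9.68541 + 17.5575) = 13.6215.
Integral + boundary = 268.557.
Order-1 term: 1/12 · (0.271724 − 0.634164) = -0.0302034.
After k=1: 268.526.
Order-2 term: −1/720 · (0.000459893 − 0.000716964) = 3.57043e-07.
After k=2: 268.526.
Order-3 term: 1/30240 · (2.65670e-07 − 3.92764e-07) = -4.20285e-12.
After k=3: 268.526.
Order-4 term: −1/1209600 · (1.22669e-10 − 1.77584e-10) = 4.53995e-17.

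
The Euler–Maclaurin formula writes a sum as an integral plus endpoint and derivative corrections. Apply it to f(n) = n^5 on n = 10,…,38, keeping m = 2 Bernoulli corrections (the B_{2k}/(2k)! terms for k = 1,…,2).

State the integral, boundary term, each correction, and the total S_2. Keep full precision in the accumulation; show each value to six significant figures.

S_2 ≈ 5.42188e+08

∫_10^38 x^5 dx evaluates to 5.01656e+08.
½[f(10) + f(38)] = ½[100000 + 7.92352e+07] = 3.96676e+07.
Running total after boundary: 5.41324e+08.
k=1: B_{2}/(2)! × [f^{(1)}(38) − f^{(1)}(10)] = 1/12 × (1.04257e+07 − 50000.0) = 864640.
Partial sum through k=1: 5.42188e+08.
k=2: B_{4}/(4)! × [f^{(3)}(38) − f^{(3)}(10)] = −1/720 × (86640.0 − 6000.00) = -112.000.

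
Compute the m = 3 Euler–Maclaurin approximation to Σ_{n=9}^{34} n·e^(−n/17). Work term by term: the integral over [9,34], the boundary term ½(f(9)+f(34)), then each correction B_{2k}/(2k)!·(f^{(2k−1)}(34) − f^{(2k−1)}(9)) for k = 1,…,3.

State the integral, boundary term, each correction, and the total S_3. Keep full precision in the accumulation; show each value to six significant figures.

S_3 ≈ 147.897

∫_9^34 x·e^(−x/17) dx evaluates to 142.981.
½[f(9) + f(34)] = ½[5.30056 + 4.60140] = 4.95098.
So far: 147.932.
Order-1 term: 1/12 · (-0.135335 − 0.277154) = -0.0343741.
After k=1: 147.897.
Order-2 term: −1/720 · (0.000468288 − 0.00503480) = 6.34237e-06.
After k=2: 147.897.
Order-3 term: 1/30240 · (4.86112e-06 − 3.15245e-05) = -8.81726e-10.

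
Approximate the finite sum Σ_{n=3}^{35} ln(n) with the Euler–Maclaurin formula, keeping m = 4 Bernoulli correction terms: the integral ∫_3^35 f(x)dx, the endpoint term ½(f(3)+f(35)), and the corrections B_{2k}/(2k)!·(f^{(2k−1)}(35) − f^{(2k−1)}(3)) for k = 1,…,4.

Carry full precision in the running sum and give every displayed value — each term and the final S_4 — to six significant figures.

∫_3^35 ln(x) dx evaluates to 89.1413.
Boundary: ½(f(3) + f(35)) = ½(1.09861 + 3.55535) = 2.32698.
Integral + boundary = 91.4683.
Order-1 term: 1/12 · (0.0285714 − 0.333333) = -0.0253968.
Running total after k=1: 91.4429.
Order-2 term: −1/720 · (4.66472e-05 − 0.0740741) = 0.000102816.
Running total after k=2: 91.4430.
Order-3 term: 1/30240 · (4.56952e-07 − 0.0987654) = -3.26604e-06.
Running total after k=3: 91.4430.
Order-4 term: −1/1209600 · (1.11907e-08 − 0.329218) = 2.72171e-07.

S_4 ≈ 91.4430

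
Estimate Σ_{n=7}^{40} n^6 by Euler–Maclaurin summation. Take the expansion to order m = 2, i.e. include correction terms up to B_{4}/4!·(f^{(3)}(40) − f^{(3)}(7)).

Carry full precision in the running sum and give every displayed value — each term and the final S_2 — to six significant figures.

Integral: ∫_7^40 x^6 dx = 2.34056e+10.
½[f(7) + f(40)] = ½[117649 + 4.09600e+09] = 2.04806e+09.
So far: 2.54537e+10.
k=1: B_{2}/(2)! × [f^{(1)}(40) − f^{(1)}(7)] = 1/12 × (6.14400e+08 − 100842) = 5.11916e+07.
Running total after k=1: 2.55048e+10.
k=2: B_{4}/(4)! × [f^{(3)}(40) − f^{(3)}(7)] = −1/720 × (7.68000e+06 − 41160.0) = -10609.5.

S_2 ≈ 2.55048e+10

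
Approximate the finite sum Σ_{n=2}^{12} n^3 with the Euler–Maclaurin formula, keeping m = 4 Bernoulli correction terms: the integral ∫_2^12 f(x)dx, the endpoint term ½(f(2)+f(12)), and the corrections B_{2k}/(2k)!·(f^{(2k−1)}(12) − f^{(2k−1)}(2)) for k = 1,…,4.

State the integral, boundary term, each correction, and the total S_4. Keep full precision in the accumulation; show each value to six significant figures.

Integral: ∫_2^12 x^3 dx = 5180.00.
Boundary: ½(f(2) + f(12)) = ½(8.00000 + 1728.00) = 868.000.
Integral + boundary = 6048.00.
Order-1 term: 1/12 · (432.000 − 12.0000) = 35.0000.
Running total after k=1: 6083.00.
Order-2 term: −1/720 · (6.00000 − 6.00000) = 0.00000.
Running total after k=2: 6083.00.
Order-3 term: 1/30240 · (0.00000 − 0.00000) = 0.00000.
Running total after k=3: 6083.00.
Order-4 term: −1/1209600 · (0.00000 − 0.00000) = 0.00000.

S_4 ≈ 6083.00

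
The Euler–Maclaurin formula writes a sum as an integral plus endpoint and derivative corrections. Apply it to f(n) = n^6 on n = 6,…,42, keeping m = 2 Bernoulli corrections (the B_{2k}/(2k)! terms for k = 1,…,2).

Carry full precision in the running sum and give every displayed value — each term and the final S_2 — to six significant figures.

∫_6^42 x^6 dx evaluates to 3.29342e+10.
Boundary: ½(f(6) + f(42)) = ½(46656.0 + 5.48903e+09) = 2.74454e+09.
Integral + boundary = 3.56787e+10.
Order-1 term: 1/12 · (7.84147e+08 − 46656.0) = 6.53417e+07.
Running total after k=1: 3.57440e+10.
Order-2 term: −1/720 · (8.89056e+06 − 25920.0) = -12312.0.

S_2 ≈ 3.57440e+10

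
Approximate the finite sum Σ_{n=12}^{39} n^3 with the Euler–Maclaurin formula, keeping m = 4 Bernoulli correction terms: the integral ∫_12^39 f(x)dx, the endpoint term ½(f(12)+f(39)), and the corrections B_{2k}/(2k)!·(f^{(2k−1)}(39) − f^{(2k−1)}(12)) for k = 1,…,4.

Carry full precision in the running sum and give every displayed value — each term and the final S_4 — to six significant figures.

∫_12^39 x^3 dx evaluates to 573176.
Boundary: ½(f(12) + f(39)) = ½(1728.00 + 59319.0) = 30523.5.
So far: 603700.
Correction k=1: B_{2}/2! · (f^{(1)}(39) − f^{(1)}(12)) = 1/12 · (4563.00 − 432.000) = 344.250.
Running total after k=1: 604044.
Correction k=2: B_{4}/4! · (f^{(3)}(39) − f^{(3)}(12)) = −1/720 · (6.00000 − 6.00000) = 0.00000.
Running total after k=2: 604044.
Correction k=3: B_{6}/6! · (f^{(5)}(39) − f^{(5)}(12)) = 1/30240 · (0.00000 − 0.00000) = 0.00000.
Running total after k=3: 604044.
Correction k=4: B_{8}/8! · (f^{(7)}(39) − f^{(7)}(12)) = −1/1209600 · (0.00000 − 0.00000) = 0.00000.

S_4 ≈ 604044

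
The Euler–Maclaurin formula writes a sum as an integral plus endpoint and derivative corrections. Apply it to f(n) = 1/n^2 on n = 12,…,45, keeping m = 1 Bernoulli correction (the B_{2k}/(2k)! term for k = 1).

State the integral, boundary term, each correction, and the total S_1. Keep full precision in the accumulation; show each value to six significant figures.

∫_12^45 1/x^2 dx evaluates to 0.0611111.
½[f(12) + f(45)] = ½[0.00694444 + 0.000493827] = 0.00371914.
Integral + boundary = 0.0648302.
Correction k=1: B_{2}/2! · (f^{(1)}(45) − f^{(1)}(12)) = 1/12 · (-2.19479e-05 − (-0.00115741)) = 9.46216e-05.

S_1 ≈ 0.0649249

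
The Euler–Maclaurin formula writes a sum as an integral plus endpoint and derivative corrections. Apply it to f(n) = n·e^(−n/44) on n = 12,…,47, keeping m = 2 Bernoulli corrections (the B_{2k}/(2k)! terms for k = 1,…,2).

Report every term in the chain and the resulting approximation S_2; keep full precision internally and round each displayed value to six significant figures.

S_2 ≈ 512.534

∫_12^47 x·e^(−x/44) dx evaluates to 499.939.
½[f(12) + f(47)] = ½[9.13560 + 16.1507] = 12.6432.
So far: 512.582.
k=1: B_{2}/(2)! × [f^{(1)}(47) − f^{(1)}(12)] = 1/12 × (-0.0234295 − 0.553673) = -0.0480919.
Running total after k=1: 512.534.
k=2: B_{4}/(4)! × [f^{(3)}(47) − f^{(3)}(12)] = −1/720 × (0.000342890 − 0.00107246) = 1.01328e-06.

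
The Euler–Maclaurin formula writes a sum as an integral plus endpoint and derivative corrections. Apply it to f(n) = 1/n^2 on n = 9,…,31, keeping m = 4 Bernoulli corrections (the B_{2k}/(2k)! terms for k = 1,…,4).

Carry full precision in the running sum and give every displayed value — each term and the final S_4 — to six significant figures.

The integral term ∫_9^31 1/x^2 dx = 0.0788530.
½[f(9) + f(31)] = ½[0.0123457 + 0.00104058] = 0.00669313.
Running total after boundary: 0.0855462.
k=1: B_{2}/(2)! × [f^{(1)}(31) − f^{(1)}(9)] = 1/12 × (-6.71344e-05 − (-0.00274348)) = 0.000223029.
Partial sum through k=1: 0.0857692.
k=2: B_{4}/(4)! × [f^{(3)}(31) − f^{(3)}(9)] = −1/720 × (-8.38306e-07 − (-0.000406442)) = -5.63339e-07.
Partial sum through k=2: 0.0857686.
k=3: B_{6}/(6)! × [f^{(5)}(31) − f^{(5)}(9)] = 1/30240 × (-2.61698e-08 − (-0.000150534)) = 4.97711e-09.
Partial sum through k=3: 0.0857686.
k=4: B_{8}/(8)! × [f^{(7)}(31) − f^{(7)}(9)] = −1/1209600 × (-1.52498e-09 − (-0.000104073)) = -8.60379e-11.

S_4 ≈ 0.0857686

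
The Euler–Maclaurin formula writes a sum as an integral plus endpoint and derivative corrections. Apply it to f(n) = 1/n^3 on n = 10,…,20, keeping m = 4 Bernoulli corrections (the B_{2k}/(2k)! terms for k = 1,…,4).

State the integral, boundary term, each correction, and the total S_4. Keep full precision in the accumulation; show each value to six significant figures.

∫_10^20 1/x^3 dx evaluates to 0.00375000.
½[f(10) + f(20)] = ½[0.00100000 + 0.000125000] = 0.000562500.
Integral + boundary = 0.00431250.
Correction k=1: B_{2}/2! · (f^{(1)}(20) − f^{(1)}(10)) = 1/12 · (-1.87500e-05 − (-0.000300000)) = 2.34375e-05.
Partial sum through k=1: 0.00433594.
Correction k=2: B_{4}/4! · (f^{(3)}(20) − f^{(3)}(10)) = −1/720 · (-9.37500e-07 − (-6.00000e-05)) = -8.20312e-08.
Partial sum through k=2: 0.00433586.
Correction k=3: B_{6}/6! · (f^{(5)}(20) − f^{(5)}(10)) = 1/30240 · (-9.84375e-08 − (-2.52000e-05)) = 8.30078e-10.
Partial sum through k=3: 0.00433586.
Correction k=4: B_{8}/8! · (f^{(7)}(20) − f^{(7)}(10)) = −1/1209600 · (-1.77188e-08 − (-1.81440e-05)) = -1.49854e-11.

S_4 ≈ 0.00433586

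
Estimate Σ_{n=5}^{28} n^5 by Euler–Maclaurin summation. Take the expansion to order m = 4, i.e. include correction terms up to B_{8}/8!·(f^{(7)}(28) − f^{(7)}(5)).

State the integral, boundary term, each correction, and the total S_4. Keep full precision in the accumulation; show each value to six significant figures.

Integral: ∫_5^28 x^5 dx = 8.03124e+07.
Boundary: ½(f(5) + f(28)) = ½(3125.00 + 1.72104e+07) = 8.60675e+06.
Integral + boundary = 8.89192e+07.
k=1: B_{2}/(2)! × [f^{(1)}(28) − f^{(1)}(5)] = 1/12 × (3.07328e+06 − 3125.00) = 255846.
After k=1: 8.91750e+07.
k=2: B_{4}/(4)! × [f^{(3)}(28) − f^{(3)}(5)] = −1/720 × (47040.0 − 1500.00) = -63.2500.
After k=2: 8.91750e+07.
k=3: B_{6}/(6)! × [f^{(5)}(28) − f^{(5)}(5)] = 1/30240 × (120.000 − 120.000) = 0.00000.
After k=3: 8.91750e+07.
k=4: B_{8}/(8)! × [f^{(7)}(28) − f^{(7)}(5)] = −1/1209600 × (0.00000 − 0.00000) = 0.00000.

S_4 ≈ 8.91750e+07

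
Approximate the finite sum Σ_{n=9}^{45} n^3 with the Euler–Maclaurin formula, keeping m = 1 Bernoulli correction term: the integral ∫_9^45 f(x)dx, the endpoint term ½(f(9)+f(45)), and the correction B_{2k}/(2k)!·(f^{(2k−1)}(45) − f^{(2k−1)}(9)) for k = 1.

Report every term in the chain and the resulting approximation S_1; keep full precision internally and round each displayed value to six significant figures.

S_1 ≈ 1.06993e+06

The integral term ∫_9^45 x^3 dx = 1.02352e+06.
Boundary: ½(f(9) + f(45)) = ½(729.000 + 91125.0) = 45927.0.
So far: 1.06944e+06.
k=1: B_{2}/(2)! × [f^{(1)}(45) − f^{(1)}(9)] = 1/12 × (6075.00 − 243.000) = 486.000.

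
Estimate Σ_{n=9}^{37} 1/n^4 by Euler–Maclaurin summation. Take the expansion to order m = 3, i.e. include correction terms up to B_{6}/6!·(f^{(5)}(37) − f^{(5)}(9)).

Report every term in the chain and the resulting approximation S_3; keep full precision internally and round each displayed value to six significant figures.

Integral: ∫_9^37 1/x^4 dx = 0.000450667.
½[f(9) + f(37)] = ½[0.000152416 + 5.33572e-07] = 7.64747e-05.
So far: 0.000527141.
Order-1 term: 1/12 · (-5.76835e-08 − (-6.77404e-05)) = 5.64022e-06.
Partial sum through k=1: 0.000532782.
Order-2 term: −1/720 · (-1.26406e-09 − (-2.50890e-05)) = -3.48441e-08.
Partial sum through k=2: 0.000532747.
Order-3 term: 1/30240 · (-5.17075e-11 − (-1.73455e-05)) = 5.73593e-10.

S_3 ≈ 0.000532747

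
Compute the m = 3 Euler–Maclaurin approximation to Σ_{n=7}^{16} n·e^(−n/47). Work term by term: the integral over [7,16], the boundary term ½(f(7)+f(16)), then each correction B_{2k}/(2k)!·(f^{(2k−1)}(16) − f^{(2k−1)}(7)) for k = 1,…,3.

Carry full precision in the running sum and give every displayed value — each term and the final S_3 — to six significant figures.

S_3 ≈ 88.8321

∫_7^16 x·e^(−x/47) dx evaluates to 80.1467.
Boundary: ½(f(7) + f(16)) = ½(6.03137 + 11.3835) = 8.70742.
Running total after boundary: 88.8541.
Order-1 term: 1/12 · (0.469266 − 0.733297) = -0.0220026.
After k=1: 88.8321.
Order-2 term: −1/720 · (0.000856587 − 0.00111206) = 3.54827e-07.
After k=2: 88.8321.
Order-3 term: 1/30240 · (6.79376e-07 − 8.56571e-07) = -5.85964e-12.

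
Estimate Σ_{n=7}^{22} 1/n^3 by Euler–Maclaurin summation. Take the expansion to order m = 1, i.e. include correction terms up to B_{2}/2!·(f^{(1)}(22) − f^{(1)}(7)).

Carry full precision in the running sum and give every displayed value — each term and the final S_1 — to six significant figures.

S_1 ≈ 0.0107788

∫_7^22 1/x^3 dx evaluates to 0.00917102.
Boundary: ½(f(7) + f(22)) = ½(0.00291545 + 9.39144e-05) = 0.00150468.
Running total after boundary: 0.0106757.
Order-1 term: 1/12 · (-1.28065e-05 − (-0.00124948)) = 0.000103056.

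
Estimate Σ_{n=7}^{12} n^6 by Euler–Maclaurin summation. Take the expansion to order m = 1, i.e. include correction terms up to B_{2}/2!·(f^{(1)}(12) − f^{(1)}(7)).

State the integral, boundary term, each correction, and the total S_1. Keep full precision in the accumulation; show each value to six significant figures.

The integral term ∫_7^12 x^6 dx = 5.00118e+06.
½[f(7) + f(12)] = ½[117649 + 2.98598e+06] = 1.55182e+06.
Integral + boundary = 6.55300e+06.
Correction k=1: B_{2}/2! · (f^{(1)}(12) − f^{(1)}(7)) = 1/12 · (1.49299e+06 − 100842) = 116012.

S_1 ≈ 6.66901e+06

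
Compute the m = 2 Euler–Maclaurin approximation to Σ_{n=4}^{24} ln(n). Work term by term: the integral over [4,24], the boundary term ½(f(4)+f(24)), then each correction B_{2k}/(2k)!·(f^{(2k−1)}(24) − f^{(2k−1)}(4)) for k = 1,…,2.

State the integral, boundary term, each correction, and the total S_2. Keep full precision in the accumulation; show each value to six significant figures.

Integral: ∫_4^24 ln(x) dx = 50.7281.
Boundary: ½(f(4) + f(24)) = ½(1.38629 + 3.17805) = 2.28217.
Integral + boundary = 53.0103.
Correction k=1: B_{2}/2! · (f^{(1)}(24) − f^{(1)}(4)) = 1/12 · (0.0416667 − 0.250000) = -0.0173611.
Running total after k=1: 52.9929.
Correction k=2: B_{4}/4! · (f^{(3)}(24) − f^{(3)}(4)) = −1/720 · (0.000144676 − 0.0312500) = 4.32018e-05.

S_2 ≈ 52.9930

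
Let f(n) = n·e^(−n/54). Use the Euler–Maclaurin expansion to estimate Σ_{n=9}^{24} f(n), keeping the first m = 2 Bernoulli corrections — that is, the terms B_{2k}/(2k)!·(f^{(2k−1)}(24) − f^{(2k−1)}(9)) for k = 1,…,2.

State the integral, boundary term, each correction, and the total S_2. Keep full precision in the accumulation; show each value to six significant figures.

S_2 ≈ 190.553

∫_9^24 x·e^(−x/54) dx evaluates to 179.079.
Boundary: ½(f(9) + f(24)) = ½(7.61834 + 15.3883) = 11.5033.
Integral + boundary = 190.582.
Order-1 term: 1/12 · (0.356211 − 0.705401) = -0.0290992.
Running total after k=1: 190.553.
Order-2 term: −1/720 · (0.000561925 − 0.000822485) = 3.61889e-07.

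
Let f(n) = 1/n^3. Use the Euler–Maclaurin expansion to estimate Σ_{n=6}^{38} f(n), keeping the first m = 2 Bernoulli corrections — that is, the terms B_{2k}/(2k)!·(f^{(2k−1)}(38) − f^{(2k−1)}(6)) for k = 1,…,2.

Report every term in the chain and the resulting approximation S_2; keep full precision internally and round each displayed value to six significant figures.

S_2 ≈ 0.0160576

The integral term ∫_6^38 1/x^3 dx = 0.0135426.
Boundary: ½(f(6) + f(38)) = ½(0.00462963 + 1.82242e-05) = 0.00232393.
Integral + boundary = 0.0158666.
k=1: B_{2}/(2)! × [f^{(1)}(38) − f^{(1)}(6)] = 1/12 × (-1.43876e-06 − (-0.00231481)) = 0.000192781.
After k=1: 0.0160593.
k=2: B_{4}/(4)! × [f^{(3)}(38) − f^{(3)}(6)] = −1/720 × (-1.99274e-08 − (-0.00128601)) = -1.78609e-06.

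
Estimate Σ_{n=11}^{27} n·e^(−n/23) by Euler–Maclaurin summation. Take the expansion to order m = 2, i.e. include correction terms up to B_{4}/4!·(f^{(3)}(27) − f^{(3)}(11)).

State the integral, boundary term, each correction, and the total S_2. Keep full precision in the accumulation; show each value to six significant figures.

S_2 ≈ 136.754

Integral: ∫_11^27 x·e^(−x/23) dx = 129.203.
½[f(11) + f(27)] = ½[6.81847 + 8.34718] = 7.58282.
So far: 136.786.
Order-1 term: 1/12 · (-0.0537661 − 0.323405) = -0.0314310.
After k=1: 136.754.
Order-2 term: −1/720 · (0.00106719 − 0.00295487) = 2.62178e-06.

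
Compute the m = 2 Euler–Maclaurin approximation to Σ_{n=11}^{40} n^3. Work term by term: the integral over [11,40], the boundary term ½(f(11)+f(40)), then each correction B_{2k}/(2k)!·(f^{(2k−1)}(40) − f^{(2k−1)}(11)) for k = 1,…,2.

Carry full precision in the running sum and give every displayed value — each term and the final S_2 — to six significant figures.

S_2 ≈ 669375

∫_11^40 x^3 dx evaluates to 636340.
½[f(11) + f(40)] = ½[1331.00 + 64000.0] = 32665.5.
So far: 669005.
Correction k=1: B_{2}/2! · (f^{(1)}(40) − f^{(1)}(11)) = 1/12 · (4800.00 − 363.000) = 369.750.
Running total after k=1: 669375.
Correction k=2: B_{4}/4! · (f^{(3)}(40) − f^{(3)}(11)) = −1/720 · (6.00000 − 6.00000) = 0.00000.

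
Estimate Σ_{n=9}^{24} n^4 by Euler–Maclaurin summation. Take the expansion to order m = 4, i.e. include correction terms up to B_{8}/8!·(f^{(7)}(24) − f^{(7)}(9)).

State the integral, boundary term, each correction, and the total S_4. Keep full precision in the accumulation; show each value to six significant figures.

S_4 ≈ 1.75425e+06

∫_9^24 x^4 dx evaluates to 1.58072e+06.
½[f(9) + f(24)] = ½[6561.00 + 331776] = 169168.
So far: 1.74988e+06.
Order-1 term: 1/12 · (55296.0 − 2916.00) = 4365.00.
Partial sum through k=1: 1.75425e+06.
Order-2 term: −1/720 · (576.000 − 216.000) = -0.500000.
Partial sum through k=2: 1.75425e+06.
Order-3 term: 1/30240 · (0.00000 − 0.00000) = 0.00000.
Partial sum through k=3: 1.75425e+06.
Order-4 term: −1/1209600 · (0.00000 − 0.00000) = 0.00000.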